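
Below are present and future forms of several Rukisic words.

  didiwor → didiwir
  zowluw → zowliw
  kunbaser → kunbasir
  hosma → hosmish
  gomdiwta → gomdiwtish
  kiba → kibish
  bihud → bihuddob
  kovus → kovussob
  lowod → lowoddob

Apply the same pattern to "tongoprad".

zowluw and bihud both have last vowel 'u' yet inflect differently (zowliw, bihuddob), so the last vowel is not what conditions the rule; the final letter is.
"tongoprad" ends in -d. The stems ending in -d (bihud → bihuddob, lowod → lowoddob) double the final consonant and add -ob.
So tongoprad → tongopraddob.

tongopraddob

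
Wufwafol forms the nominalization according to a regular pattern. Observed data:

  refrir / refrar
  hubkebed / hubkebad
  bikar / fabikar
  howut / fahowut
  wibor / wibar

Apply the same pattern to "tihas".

fatihas

bikar and refrir both end in -r yet inflect differently (fabikar, refrar), so the final letter is not what conditions the rule; the last vowel is.
"tihas" has last vowel 'a'. The one such stem in the data (bikar → fabikar) adds the prefix fa-, so the same rule applies.
So tihas → fatihas.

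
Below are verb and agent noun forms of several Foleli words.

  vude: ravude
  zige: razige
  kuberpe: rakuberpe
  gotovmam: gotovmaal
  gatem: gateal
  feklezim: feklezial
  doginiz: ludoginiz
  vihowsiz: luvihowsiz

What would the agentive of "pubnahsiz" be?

vude and gatem both have last vowel 'e' yet inflect differently (ravude, gateal), so the last vowel is not what conditions the rule; the final letter is.
"pubnahsiz" ends in -z. The stems ending in -z (doginiz → ludoginiz, vihowsiz → luvihowsiz) add the prefix lu-.
The other patterns: stems ending in -e add the prefix ra-; stems ending in -m drop the final letter and add -al.
So pubnahsiz → lupubnahsiz.

lupubnahsiz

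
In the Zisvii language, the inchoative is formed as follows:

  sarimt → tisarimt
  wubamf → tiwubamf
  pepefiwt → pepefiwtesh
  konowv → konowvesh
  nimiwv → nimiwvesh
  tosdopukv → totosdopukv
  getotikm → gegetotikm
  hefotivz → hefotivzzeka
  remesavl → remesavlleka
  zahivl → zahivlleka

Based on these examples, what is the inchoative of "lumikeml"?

tilumikeml

sarimt and pepefiwt both end in -t yet inflect differently (tisarimt, pepefiwtesh), so the final letter is not what conditions the rule; the second-to-last letter is.
"lumikeml" has second-to-last letter 'm'. The stems whose second-to-last letter is 'm' (sarimt → tisarimt, wubamf → tiwubamf) add the prefix ti-.
The other patterns: stems whose second-to-last letter is 'w' add -esh; stems whose second-to-last letter is 'k' repeat the first consonant+vowel as a prefix; stems whose second-to-last letter is 'v' double the final consonant and add -eka.
So lumikeml → tilumikeml.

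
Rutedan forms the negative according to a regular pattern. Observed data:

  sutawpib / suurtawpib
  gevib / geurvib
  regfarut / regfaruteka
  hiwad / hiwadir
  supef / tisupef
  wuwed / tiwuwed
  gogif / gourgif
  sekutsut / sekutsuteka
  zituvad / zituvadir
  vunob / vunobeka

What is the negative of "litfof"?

vunob and gevib both end in -b yet inflect differently (vunobeka, geurvib), so the final letter is not what conditions the rule; the last vowel is.
"litfof" has last vowel 'o'. The one such stem in the data (vunob → vunobeka) adds -eka, so the same rule applies.
The other patterns: stems whose last vowel is 'e' add the prefix ti-; stems whose last vowel is 'i' insert -ur- after the first vowel; stems whose last vowel is 'a' add -ir.
So litfof → litfofeka.

litfofeka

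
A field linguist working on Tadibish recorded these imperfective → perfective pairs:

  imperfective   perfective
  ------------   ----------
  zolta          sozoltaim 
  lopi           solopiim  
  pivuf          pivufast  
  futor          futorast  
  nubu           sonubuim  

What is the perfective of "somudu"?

sosomuduim

pivuf and nubu both have last vowel 'u' yet inflect differently (pivufast, sonubuim), so the last vowel is not what conditions the rule; whether the stem ends in a vowel or a consonant is.
"somudu" ends in a vowel. The stems ending in a vowel (zolta → sozoltaim, nubu → sonubuim, lopi → solopiim) add so- … -im around the stem.
So somudu → sosomuduim.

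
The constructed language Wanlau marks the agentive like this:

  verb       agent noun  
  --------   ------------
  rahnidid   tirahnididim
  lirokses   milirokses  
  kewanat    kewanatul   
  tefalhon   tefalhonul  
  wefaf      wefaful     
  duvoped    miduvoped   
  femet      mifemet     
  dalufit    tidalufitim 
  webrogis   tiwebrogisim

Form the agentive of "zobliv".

tizoblivim

lirokses and webrogis both end in -s yet inflect differently (milirokses, tiwebrogisim), so the final letter is not what conditions the rule; the last vowel is.
"zobliv" has last vowel 'i'. The stems whose last vowel is 'i' (webrogis → tiwebrogisim, rahnidid → tirahnididim, dalufit → tidalufitim) add ti- … -im around the stem.
So zobliv → tizoblivim.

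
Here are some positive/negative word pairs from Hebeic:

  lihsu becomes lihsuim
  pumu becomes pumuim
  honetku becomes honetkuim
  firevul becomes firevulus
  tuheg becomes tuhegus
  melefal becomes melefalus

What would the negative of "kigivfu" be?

"kigivfu" ends in -u. The stems ending in -u (lihsu → lihsuim, pumu → pumuim, honetku → honetkuim) add -im.
The other pattern: stems ending in -g or -l add -us.
So kigivfu → kigivfuim.

kigivfuim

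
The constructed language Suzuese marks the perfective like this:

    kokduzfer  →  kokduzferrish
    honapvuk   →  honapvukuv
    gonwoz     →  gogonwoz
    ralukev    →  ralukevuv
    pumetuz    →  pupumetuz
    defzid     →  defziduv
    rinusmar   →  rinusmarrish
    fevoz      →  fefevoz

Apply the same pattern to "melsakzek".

pumetuz and honapvuk both have last vowel 'u' yet inflect differently (pupumetuz, honapvukuv), so the last vowel is not what conditions the rule; the final letter is.
"melsakzek" ends in -k. The one such stem in the data (honapvuk → honapvukuv) adds -uv, so the same rule applies.
So melsakzek → melsakzekuv.

melsakzekuv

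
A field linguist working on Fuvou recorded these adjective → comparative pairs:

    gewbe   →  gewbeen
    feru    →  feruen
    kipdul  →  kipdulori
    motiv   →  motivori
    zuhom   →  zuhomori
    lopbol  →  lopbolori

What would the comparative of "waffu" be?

"waffu" ends in a vowel. The stems ending in a vowel (gewbe → gewbeen, feru → feruen) add -en.
The other pattern: stems ending in a consonant add -ori.
So waffu → waffuen.

waffuen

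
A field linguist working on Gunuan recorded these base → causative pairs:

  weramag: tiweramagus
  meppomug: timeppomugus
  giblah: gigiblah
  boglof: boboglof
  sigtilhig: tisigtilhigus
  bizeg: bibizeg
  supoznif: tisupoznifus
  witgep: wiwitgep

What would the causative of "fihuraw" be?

"fihuraw" has 3 vowels. The stems with 3 vowels (sigtilhig → tisigtilhigus, supoznif → tisupoznifus, weramag → tiweramagus) add ti- … -us around the stem.
So fihuraw → tifihurawus.

tifihurawus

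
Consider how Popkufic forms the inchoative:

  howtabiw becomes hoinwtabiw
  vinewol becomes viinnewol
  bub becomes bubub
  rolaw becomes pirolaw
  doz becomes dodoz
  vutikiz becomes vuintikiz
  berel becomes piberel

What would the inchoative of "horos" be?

doz and vutikiz both end in -z yet inflect differently (dodoz, vuintikiz), so the final letter is not what conditions the rule; the number of vowels is.
"horos" has 2 vowels. The stems with 2 vowels (rolaw → pirolaw, berel → piberel) add the prefix pi-.
The other patterns: stems with 1 vowel repeat the first consonant+vowel as a prefix; stems with 3 vowels insert -in- after the first vowel.
So horos → pihoros.

pihoros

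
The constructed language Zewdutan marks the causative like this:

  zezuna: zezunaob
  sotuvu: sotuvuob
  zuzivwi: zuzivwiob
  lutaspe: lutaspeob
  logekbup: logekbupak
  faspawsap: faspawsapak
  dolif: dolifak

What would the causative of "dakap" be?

dakapak

faspawsap and zezuna both have last vowel 'a' yet inflect differently (faspawsapak, zezunaob), so the last vowel is not what conditions the rule; whether the stem ends in a vowel or a consonant is.
"dakap" ends in a consonant. The stems ending in a consonant (faspawsap → faspawsapak, dolif → dolifak, logekbup → logekbupak) add -ak.
So dakap → dakapak.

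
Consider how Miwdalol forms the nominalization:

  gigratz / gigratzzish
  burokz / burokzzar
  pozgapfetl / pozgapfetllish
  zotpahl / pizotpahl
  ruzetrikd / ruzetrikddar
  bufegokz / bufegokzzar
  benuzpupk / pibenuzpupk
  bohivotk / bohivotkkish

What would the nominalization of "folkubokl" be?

folkubokllar

"folkubokl" has second-to-last letter 'k'. The stems whose second-to-last letter is 'k' (burokz → burokzzar, bufegokz → bufegokzzar, ruzetrikd → ruzetrikddar) double the final consonant and add -ar.
So folkubokl → folkubokllar.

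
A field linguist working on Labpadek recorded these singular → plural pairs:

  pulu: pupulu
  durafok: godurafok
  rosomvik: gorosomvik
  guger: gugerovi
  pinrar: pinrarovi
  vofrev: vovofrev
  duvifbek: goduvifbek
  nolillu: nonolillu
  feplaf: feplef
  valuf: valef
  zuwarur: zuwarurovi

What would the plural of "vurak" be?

feplaf and pinrar both have last vowel 'a' yet inflect differently (feplef, pinrarovi), so the last vowel is not what conditions the rule; the final letter is.
"vurak" ends in -k. The stems ending in -k (rosomvik → gorosomvik, duvifbek → goduvifbek, durafok → godurafok) add the prefix go-.
The other patterns: stems ending in -f change the last vowel to 'e'; stems ending in -r add -ovi; stems ending in -u or -v repeat the first consonant+vowel as a prefix.
So vurak → govurak.

govurak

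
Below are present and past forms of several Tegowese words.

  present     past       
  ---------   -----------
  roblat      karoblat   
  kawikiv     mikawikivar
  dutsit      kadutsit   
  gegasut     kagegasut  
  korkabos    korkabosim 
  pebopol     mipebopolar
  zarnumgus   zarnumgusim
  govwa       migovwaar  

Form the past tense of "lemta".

milemtaar

"lemta" ends in -a. The one such stem in the data (govwa → migovwaar) adds mi- … -ar around the stem, so the same rule applies.
The other patterns: stems ending in -t add the prefix ka-; stems ending in -s add -im.
So lemta → milemtaar.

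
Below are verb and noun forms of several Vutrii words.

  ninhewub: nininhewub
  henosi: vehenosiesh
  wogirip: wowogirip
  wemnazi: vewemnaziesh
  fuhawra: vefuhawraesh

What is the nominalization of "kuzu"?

wemnazi and wogirip both have last vowel 'i' yet inflect differently (vewemnaziesh, wowogirip), so the last vowel is not what conditions the rule; whether the stem ends in a vowel or a consonant is.
"kuzu" ends in a vowel. The stems ending in a vowel (fuhawra → vefuhawraesh, wemnazi → vewemnaziesh, henosi → vehenosiesh) add ve- … -esh around the stem.
So kuzu → vekuzuesh.

vekuzuesh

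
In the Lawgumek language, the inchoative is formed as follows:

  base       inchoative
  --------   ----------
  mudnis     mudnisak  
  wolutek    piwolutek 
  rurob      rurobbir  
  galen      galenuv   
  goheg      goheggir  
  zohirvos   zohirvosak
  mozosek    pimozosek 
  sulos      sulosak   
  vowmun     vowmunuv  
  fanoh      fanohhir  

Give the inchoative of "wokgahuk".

piwokgahuk

"wokgahuk" ends in -k. The stems ending in -k (mozosek → pimozosek, wolutek → piwolutek) add the prefix pi-.
The other patterns: stems ending in -n add -uv; stems ending in -s add -ak; stems ending in -b, -g or -h double the final consonant and add -ir.
So wokgahuk → piwokgahuk.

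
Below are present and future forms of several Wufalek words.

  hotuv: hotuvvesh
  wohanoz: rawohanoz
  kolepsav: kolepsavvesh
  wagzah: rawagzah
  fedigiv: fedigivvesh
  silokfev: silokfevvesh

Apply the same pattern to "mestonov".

mestonovvesh

"mestonov" ends in -v. The stems ending in -v (fedigiv → fedigivvesh, hotuv → hotuvvesh, silokfev → silokfevvesh) double the final consonant and add -esh.
So mestonov → mestonovvesh.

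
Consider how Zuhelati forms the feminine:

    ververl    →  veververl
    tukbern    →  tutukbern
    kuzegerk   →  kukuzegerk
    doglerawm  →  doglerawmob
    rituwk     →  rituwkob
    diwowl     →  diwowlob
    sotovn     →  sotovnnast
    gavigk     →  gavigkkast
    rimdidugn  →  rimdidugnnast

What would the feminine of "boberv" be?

boboberv

kuzegerk and rituwk both end in -k yet inflect differently (kukuzegerk, rituwkob), so the final letter is not what conditions the rule; the second-to-last letter is.
"boberv" has second-to-last letter 'r'. The stems whose second-to-last letter is 'r' (ververl → veververl, tukbern → tutukbern, kuzegerk → kukuzegerk) repeat the first consonant+vowel as a prefix.
So boberv → boboberv.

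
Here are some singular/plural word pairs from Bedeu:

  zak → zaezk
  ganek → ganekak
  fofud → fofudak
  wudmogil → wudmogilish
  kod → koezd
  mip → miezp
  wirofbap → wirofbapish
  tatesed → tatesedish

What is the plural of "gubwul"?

gubwulak

zak and ganek both end in -k yet inflect differently (zaezk, ganekak), so the final letter is not what conditions the rule; the number of vowels is.
"gubwul" has 2 vowels. The stems with 2 vowels (ganek → ganekak, fofud → fofudak) add -ak.
The other patterns: stems with 1 vowel insert -ez- after the first vowel; stems with 3 vowels add -ish.
So gubwul → gubwulak.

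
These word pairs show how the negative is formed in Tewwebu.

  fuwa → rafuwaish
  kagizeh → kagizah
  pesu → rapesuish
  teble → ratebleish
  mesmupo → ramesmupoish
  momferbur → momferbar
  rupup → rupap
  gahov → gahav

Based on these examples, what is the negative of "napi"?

ranapiish

kagizeh and teble both have last vowel 'e' yet inflect differently (kagizah, ratebleish), so the last vowel is not what conditions the rule; whether the stem ends in a vowel or a consonant is.
"napi" ends in a vowel. The stems ending in a vowel (fuwa → rafuwaish, teble → ratebleish, pesu → rapesuish) add ra- … -ish around the stem.
So napi → ranapiish.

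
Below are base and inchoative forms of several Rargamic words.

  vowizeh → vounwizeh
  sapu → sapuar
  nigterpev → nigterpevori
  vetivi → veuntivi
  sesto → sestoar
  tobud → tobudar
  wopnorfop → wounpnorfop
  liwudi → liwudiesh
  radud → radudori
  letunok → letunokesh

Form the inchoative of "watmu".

radud and tobud both end in -d yet inflect differently (radudori, tobudar), so the final letter is not what conditions the rule; the first letter is.
"watmu" begins with w-. The one such stem in the data (wopnorfop → wounpnorfop) inserts -un- after the first vowel (as do vowizeh, vetivi), so the same rule applies.
So watmu → wauntmu.

wauntmu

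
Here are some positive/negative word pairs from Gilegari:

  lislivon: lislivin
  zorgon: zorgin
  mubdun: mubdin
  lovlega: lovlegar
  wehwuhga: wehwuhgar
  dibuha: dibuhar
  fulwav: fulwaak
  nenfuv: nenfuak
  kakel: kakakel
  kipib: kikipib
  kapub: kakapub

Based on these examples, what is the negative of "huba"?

lovlega and fulwav both have last vowel 'a' yet inflect differently (lovlegar, fulwaak), so the last vowel is not what conditions the rule; the final letter is.
"huba" ends in -a. The stems ending in -a (lovlega → lovlegar, wehwuhga → wehwuhgar, dibuha → dibuhar) drop the final letter and add -ar.
So huba → hubar.

hubar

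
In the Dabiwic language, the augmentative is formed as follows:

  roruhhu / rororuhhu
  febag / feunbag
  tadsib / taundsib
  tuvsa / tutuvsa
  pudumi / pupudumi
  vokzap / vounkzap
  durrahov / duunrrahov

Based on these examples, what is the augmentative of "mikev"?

"mikev" ends in a consonant. The stems ending in a consonant (tadsib → taundsib, durrahov → duunrrahov, febag → feunbag) insert -un- after the first vowel.
So mikev → miunkev.

miunkev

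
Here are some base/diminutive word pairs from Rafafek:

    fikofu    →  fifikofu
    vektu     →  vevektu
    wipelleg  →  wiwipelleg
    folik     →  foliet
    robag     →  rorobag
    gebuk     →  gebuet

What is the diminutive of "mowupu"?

"mowupu" ends in -u. The stems ending in -u (vektu → vevektu, fikofu → fifikofu) repeat the first consonant+vowel as a prefix.
So mowupu → momowupu.

momowupu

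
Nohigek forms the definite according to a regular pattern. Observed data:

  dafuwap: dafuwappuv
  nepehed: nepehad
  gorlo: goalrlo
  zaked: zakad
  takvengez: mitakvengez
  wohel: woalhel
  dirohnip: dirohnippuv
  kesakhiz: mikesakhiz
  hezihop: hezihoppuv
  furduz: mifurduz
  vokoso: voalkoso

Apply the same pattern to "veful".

dirohnip and kesakhiz both have last vowel 'i' yet inflect differently (dirohnippuv, mikesakhiz), so the last vowel is not what conditions the rule; the final letter is.
"veful" ends in -l. The one such stem in the data (wohel → woalhel) inserts -al- after the first vowel (as do vokoso, gorlo), so the same rule applies.
So veful → vealful.

vealful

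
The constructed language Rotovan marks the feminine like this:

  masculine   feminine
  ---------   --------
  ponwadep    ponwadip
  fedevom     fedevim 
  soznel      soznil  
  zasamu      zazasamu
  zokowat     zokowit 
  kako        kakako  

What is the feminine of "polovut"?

kako and fedevom both have last vowel 'o' yet inflect differently (kakako, fedevim), so the last vowel is not what conditions the rule; whether the stem ends in a vowel or a consonant is.
"polovut" ends in a consonant. The stems ending in a consonant (fedevom → fedevim, soznel → soznil, ponwadep → ponwadip) change the last vowel to 'i'.
The other pattern: stems ending in a vowel repeat the first consonant+vowel as a prefix.
So polovut → polovit.

polovit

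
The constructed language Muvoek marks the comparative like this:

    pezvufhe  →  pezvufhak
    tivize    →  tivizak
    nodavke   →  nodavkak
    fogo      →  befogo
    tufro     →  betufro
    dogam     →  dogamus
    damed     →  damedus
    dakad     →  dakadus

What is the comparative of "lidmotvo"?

"lidmotvo" ends in -o. The stems ending in -o (fogo → befogo, tufro → betufro) add the prefix be-.
The other patterns: stems ending in -e drop the final letter and add -ak; stems ending in -d or -m add -us.
So lidmotvo → belidmotvo.

belidmotvo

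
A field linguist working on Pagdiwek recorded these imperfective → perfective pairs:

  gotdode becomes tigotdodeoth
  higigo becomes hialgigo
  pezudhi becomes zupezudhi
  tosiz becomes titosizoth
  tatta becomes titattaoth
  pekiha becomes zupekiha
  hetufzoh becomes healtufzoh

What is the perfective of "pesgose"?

zupesgose

tatta and pekiha both end in -a yet inflect differently (titattaoth, zupekiha), so the final letter is not what conditions the rule; the first letter is.
"pesgose" begins with p-. The stems beginning with p- (pezudhi → zupezudhi, pekiha → zupekiha) add the prefix zu-.
The other patterns: stems beginning with h- insert -al- after the first vowel; stems beginning with g- or t- add ti- … -oth around the stem.
So pesgose → zupesgose.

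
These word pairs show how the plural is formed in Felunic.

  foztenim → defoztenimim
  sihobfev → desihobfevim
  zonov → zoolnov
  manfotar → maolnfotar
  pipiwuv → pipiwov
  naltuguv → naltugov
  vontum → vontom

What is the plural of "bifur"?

bifor

"bifur" has last vowel 'u'. The stems whose last vowel is 'u' (pipiwuv → pipiwov, naltuguv → naltugov, vontum → vontom) change the last vowel to 'o'.
So bifur → bifor.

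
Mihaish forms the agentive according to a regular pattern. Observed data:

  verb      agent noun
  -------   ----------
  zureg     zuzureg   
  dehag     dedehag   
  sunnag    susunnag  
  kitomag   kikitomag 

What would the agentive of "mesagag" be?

Every pair shown (zureg → zuzureg, dehag → dedehag, sunnag → susunnag, …) follows the same rule: repeat the first consonant+vowel as a prefix.
So mesagag → memesagag.

memesagag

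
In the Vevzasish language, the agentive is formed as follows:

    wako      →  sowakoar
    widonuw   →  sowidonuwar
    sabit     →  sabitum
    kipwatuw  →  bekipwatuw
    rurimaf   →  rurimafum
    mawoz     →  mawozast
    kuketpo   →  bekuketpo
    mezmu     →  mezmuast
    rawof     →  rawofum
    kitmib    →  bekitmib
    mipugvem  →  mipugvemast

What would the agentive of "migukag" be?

kuketpo and wako both end in -o yet inflect differently (bekuketpo, sowakoar), so the final letter is not what conditions the rule; the first letter is.
"migukag" begins with m-. The stems beginning with m- (mezmu → mezmuast, mawoz → mawozast, mipugvem → mipugvemast) add -ast.
The other patterns: stems beginning with k- add the prefix be-; stems beginning with w- add so- … -ar around the stem; stems beginning with r- or s- add -um.
So migukag → migukagast.

migukagast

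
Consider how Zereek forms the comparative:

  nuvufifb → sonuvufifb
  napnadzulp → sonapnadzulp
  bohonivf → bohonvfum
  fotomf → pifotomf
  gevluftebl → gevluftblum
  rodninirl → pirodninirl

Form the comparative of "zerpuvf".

zerpvfum

fotomf and bohonivf both end in -f yet inflect differently (pifotomf, bohonvfum), so the final letter is not what conditions the rule; the second-to-last letter is.
"zerpuvf" has second-to-last letter 'v'. The one such stem in the data (bohonivf → bohonvfum) deletes the last vowel and adds -um (as does gevluftebl), so the same rule applies.
The other patterns: stems whose second-to-last letter is 'f' or 'l' add the prefix so-; stems whose second-to-last letter is 'm' or 'r' add the prefix pi-.
So zerpuvf → zerpvfum.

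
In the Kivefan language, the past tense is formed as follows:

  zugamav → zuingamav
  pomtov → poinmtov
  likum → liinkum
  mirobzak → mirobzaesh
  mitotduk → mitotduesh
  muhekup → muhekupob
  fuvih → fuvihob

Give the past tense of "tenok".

zugamav and mirobzak both have last vowel 'a' yet inflect differently (zuingamav, mirobzaesh), so the last vowel is not what conditions the rule; the final letter is.
"tenok" ends in -k. The stems ending in -k (mirobzak → mirobzaesh, mitotduk → mitotduesh) drop the final letter and add -esh.
The other patterns: stems ending in -m or -v insert -in- after the first vowel; stems ending in -h or -p add -ob.
So tenok → tenoesh.

tenoesh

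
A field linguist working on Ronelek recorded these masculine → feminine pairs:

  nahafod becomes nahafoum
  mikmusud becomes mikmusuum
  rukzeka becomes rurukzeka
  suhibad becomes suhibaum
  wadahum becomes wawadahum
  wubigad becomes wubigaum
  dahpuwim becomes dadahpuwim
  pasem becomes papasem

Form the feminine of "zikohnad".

zikohnaum

wubigad and rukzeka both have last vowel 'a' yet inflect differently (wubigaum, rurukzeka), so the last vowel is not what conditions the rule; the final letter is.
"zikohnad" ends in -d. The stems ending in -d (mikmusud → mikmusuum, nahafod → nahafoum, wubigad → wubigaum) drop the final letter and add -um.
The other pattern: stems ending in -a or -m repeat the first consonant+vowel as a prefix.
So zikohnad → zikohnaum.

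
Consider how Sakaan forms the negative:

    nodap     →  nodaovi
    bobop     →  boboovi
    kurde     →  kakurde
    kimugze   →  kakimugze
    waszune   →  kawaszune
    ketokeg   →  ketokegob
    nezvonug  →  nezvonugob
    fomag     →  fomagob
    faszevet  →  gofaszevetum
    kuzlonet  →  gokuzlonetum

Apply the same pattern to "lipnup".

lipnuovi

kurde and ketokeg both have last vowel 'e' yet inflect differently (kakurde, ketokegob), so the last vowel is not what conditions the rule; the final letter is.
"lipnup" ends in -p. The stems ending in -p (nodap → nodaovi, bobop → boboovi) drop the final letter and add -ovi.
The other patterns: stems ending in -e add the prefix ka-; stems ending in -g add -ob; stems ending in -t add go- … -um around the stem.
So lipnup → lipnuovi.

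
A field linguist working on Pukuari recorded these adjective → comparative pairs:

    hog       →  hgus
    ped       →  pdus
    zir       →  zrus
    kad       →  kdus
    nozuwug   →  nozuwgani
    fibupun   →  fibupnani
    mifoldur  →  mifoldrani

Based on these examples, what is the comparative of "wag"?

"wag" has 1 vowel. The stems with 1 vowel (ped → pdus, hog → hgus, zir → zrus) delete the last vowel and add -us.
So wag → wgus.

wgus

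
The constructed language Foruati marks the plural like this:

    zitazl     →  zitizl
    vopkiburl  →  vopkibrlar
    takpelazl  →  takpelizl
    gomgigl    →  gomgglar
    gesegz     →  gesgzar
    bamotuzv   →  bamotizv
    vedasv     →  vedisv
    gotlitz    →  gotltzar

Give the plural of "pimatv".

pimtvar

takpelazl and vopkiburl both end in -l yet inflect differently (takpelizl, vopkibrlar), so the final letter is not what conditions the rule; the second-to-last letter is.
"pimatv" has second-to-last letter 't'. The one such stem in the data (gotlitz → gotltzar) deletes the last vowel and adds -ar (as do vopkiburl, gomgigl), so the same rule applies.
So pimatv → pimtvar.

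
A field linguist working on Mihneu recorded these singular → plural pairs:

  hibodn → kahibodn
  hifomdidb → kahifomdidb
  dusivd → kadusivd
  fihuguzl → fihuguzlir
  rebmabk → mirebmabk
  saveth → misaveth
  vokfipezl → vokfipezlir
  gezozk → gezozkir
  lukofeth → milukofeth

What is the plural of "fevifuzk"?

"fevifuzk" has second-to-last letter 'z'. The stems whose second-to-last letter is 'z' (vokfipezl → vokfipezlir, gezozk → gezozkir, fihuguzl → fihuguzlir) add -ir.
So fevifuzk → fevifuzkir.

fevifuzkir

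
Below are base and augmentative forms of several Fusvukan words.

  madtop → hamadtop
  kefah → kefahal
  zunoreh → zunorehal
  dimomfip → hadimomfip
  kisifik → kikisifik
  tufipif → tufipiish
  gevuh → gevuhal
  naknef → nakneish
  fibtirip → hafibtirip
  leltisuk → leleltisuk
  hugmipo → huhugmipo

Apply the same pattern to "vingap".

havingap

fibtirip and tufipif both have last vowel 'i' yet inflect differently (hafibtirip, tufipiish), so the last vowel is not what conditions the rule; the final letter is.
"vingap" ends in -p. The stems ending in -p (madtop → hamadtop, fibtirip → hafibtirip, dimomfip → hadimomfip) add the prefix ha-.
The other patterns: stems ending in -f drop the final letter and add -ish; stems ending in -h add -al; stems ending in -k or -o repeat the first consonant+vowel as a prefix.
So vingap → havingap.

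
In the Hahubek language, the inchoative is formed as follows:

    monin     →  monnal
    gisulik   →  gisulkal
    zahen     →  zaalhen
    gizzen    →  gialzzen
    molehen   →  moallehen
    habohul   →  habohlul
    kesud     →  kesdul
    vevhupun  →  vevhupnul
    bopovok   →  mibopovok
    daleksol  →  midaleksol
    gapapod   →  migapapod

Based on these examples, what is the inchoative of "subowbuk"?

monin and zahen both end in -n yet inflect differently (monnal, zaalhen), so the final letter is not what conditions the rule; the last vowel is.
"subowbuk" has last vowel 'u'. The stems whose last vowel is 'u' (habohul → habohlul, kesud → kesdul, vevhupun → vevhupnul) delete the last vowel and add -ul.
So subowbuk → subowbkul.

subowbkul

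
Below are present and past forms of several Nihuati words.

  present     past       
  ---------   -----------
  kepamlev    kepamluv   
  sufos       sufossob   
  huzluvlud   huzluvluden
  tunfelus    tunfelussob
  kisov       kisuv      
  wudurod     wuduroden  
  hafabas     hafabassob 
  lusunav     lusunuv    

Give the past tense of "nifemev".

nifemuv

kisov and wudurod both have last vowel 'o' yet inflect differently (kisuv, wuduroden), so the last vowel is not what conditions the rule; the final letter is.
"nifemev" ends in -v. The stems ending in -v (kepamlev → kepamluv, lusunav → lusunuv, kisov → kisuv) change the last vowel to 'u'.
The other patterns: stems ending in -d add -en; stems ending in -s double the final consonant and add -ob.
So nifemev → nifemuv.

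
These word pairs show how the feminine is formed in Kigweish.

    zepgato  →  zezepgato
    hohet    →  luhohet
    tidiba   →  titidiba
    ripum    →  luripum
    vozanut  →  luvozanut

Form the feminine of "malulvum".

vozanut and zepgato both have 3 vowels yet inflect differently (luvozanut, zezepgato), so the number of vowels is not what conditions the rule; whether the stem ends in a vowel or a consonant is.
"malulvum" ends in a consonant. The stems ending in a consonant (hohet → luhohet, vozanut → luvozanut, ripum → luripum) add the prefix lu-.
The other pattern: stems ending in a vowel repeat the first consonant+vowel as a prefix.
So malulvum → lumalulvum.

lumalulvum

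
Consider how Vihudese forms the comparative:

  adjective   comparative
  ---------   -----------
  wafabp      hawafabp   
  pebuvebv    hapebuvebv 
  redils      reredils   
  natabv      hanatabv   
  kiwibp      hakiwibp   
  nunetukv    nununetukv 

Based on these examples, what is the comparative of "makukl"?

pebuvebv and nunetukv both end in -v yet inflect differently (hapebuvebv, nununetukv), so the final letter is not what conditions the rule; the second-to-last letter is.
"makukl" has second-to-last letter 'k'. The one such stem in the data (nunetukv → nununetukv) repeats the first consonant+vowel as a prefix (as does redils), so the same rule applies.
The other pattern: stems whose second-to-last letter is 'b' add the prefix ha-.
So makukl → mamakukl.

mamakukl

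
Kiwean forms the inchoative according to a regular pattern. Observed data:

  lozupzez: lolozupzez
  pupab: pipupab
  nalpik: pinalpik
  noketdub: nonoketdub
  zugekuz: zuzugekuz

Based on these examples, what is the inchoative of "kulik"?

noketdub and pupab both end in -b yet inflect differently (nonoketdub, pipupab), so the final letter is not what conditions the rule; the last vowel is.
"kulik" has last vowel 'i'. The one such stem in the data (nalpik → pinalpik) adds the prefix pi-, so the same rule applies.
So kulik → pikulik.

pikulik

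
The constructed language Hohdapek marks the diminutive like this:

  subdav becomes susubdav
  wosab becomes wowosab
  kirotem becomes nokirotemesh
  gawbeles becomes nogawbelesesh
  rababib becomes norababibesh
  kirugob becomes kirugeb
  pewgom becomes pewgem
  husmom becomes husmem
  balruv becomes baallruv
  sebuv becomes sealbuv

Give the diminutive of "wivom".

wosab and rababib both end in -b yet inflect differently (wowosab, norababibesh), so the final letter is not what conditions the rule; the last vowel is.
"wivom" has last vowel 'o'. The stems whose last vowel is 'o' (kirugob → kirugeb, pewgom → pewgem, husmom → husmem) change the last vowel to 'e'.
So wivom → wivem.

wivem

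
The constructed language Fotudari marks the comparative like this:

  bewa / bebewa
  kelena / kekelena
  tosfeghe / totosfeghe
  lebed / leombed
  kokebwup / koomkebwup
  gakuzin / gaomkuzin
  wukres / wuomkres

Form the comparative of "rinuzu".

ririnuzu

"rinuzu" ends in a vowel. The stems ending in a vowel (bewa → bebewa, kelena → kekelena, tosfeghe → totosfeghe) repeat the first consonant+vowel as a prefix.
So rinuzu → ririnuzu.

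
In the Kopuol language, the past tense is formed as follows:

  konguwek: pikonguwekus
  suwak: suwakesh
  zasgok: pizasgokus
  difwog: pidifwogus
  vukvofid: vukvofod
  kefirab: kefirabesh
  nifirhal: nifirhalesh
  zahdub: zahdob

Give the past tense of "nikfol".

pinikfolus

zahdub and kefirab both end in -b yet inflect differently (zahdob, kefirabesh), so the final letter is not what conditions the rule; the last vowel is.
"nikfol" has last vowel 'o'. The stems whose last vowel is 'o' (zasgok → pizasgokus, difwog → pidifwogus) add pi- … -us around the stem.
So nikfol → pinikfolus.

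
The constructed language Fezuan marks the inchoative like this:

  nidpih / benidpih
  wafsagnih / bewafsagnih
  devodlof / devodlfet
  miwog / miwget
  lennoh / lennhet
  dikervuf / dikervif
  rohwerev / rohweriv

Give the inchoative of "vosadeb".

vosadib

nidpih and lennoh both end in -h yet inflect differently (benidpih, lennhet), so the final letter is not what conditions the rule; the last vowel is.
"vosadeb" has last vowel 'e'. The one such stem in the data (rohwerev → rohweriv) changes the last vowel to 'i' (as does dikervuf), so the same rule applies.
So vosadeb → vosadib.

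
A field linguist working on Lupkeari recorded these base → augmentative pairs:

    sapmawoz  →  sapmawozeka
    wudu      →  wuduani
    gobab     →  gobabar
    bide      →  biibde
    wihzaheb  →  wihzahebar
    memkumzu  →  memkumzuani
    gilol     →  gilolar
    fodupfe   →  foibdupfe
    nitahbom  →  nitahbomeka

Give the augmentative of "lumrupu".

lumrupuani

bide and wihzaheb both have last vowel 'e' yet inflect differently (biibde, wihzahebar), so the last vowel is not what conditions the rule; the final letter is.
"lumrupu" ends in -u. The stems ending in -u (wudu → wuduani, memkumzu → memkumzuani) add -ani.
The other patterns: stems ending in -e insert -ib- after the first vowel; stems ending in -b or -l add -ar; stems ending in -m or -z add -eka.
So lumrupu → lumrupuani.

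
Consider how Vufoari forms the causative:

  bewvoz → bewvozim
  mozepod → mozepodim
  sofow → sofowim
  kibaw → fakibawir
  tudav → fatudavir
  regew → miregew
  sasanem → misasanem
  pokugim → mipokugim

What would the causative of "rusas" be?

farusasir

sofow and kibaw both end in -w yet inflect differently (sofowim, fakibawir), so the final letter is not what conditions the rule; the last vowel is.
"rusas" has last vowel 'a'. The stems whose last vowel is 'a' (kibaw → fakibawir, tudav → fatudavir) add fa- … -ir around the stem.
The other patterns: stems whose last vowel is 'o' add -im; stems whose last vowel is 'e' or 'i' add the prefix mi-.
So rusas → farusasir.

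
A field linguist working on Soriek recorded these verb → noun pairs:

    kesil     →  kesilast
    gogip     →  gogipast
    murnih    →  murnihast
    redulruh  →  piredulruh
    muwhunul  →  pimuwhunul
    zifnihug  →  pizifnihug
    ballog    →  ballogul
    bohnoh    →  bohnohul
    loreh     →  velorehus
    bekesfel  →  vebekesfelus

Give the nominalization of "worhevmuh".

"worhevmuh" has last vowel 'u'. The stems whose last vowel is 'u' (redulruh → piredulruh, muwhunul → pimuwhunul, zifnihug → pizifnihug) add the prefix pi-.
So worhevmuh → piworhevmuh.

piworhevmuh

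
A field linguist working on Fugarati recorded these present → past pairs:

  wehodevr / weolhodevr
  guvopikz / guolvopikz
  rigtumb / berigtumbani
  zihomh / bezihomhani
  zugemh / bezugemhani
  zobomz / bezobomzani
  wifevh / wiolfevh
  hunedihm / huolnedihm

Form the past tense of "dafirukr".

"dafirukr" has second-to-last letter 'k'. The one such stem in the data (guvopikz → guolvopikz) inserts -ol- after the first vowel (as do wehodevr, hunedihm), so the same rule applies.
The other pattern: stems whose second-to-last letter is 'm' add be- … -ani around the stem.
So dafirukr → daolfirukr.

daolfirukr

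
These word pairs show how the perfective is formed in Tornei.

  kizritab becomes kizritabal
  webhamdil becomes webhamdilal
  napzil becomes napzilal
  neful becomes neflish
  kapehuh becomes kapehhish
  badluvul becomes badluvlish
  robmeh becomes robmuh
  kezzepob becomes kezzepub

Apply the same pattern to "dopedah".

webhamdil and neful both end in -l yet inflect differently (webhamdilal, neflish), so the final letter is not what conditions the rule; the last vowel is.
"dopedah" has last vowel 'a'. The one such stem in the data (kizritab → kizritabal) adds -al, so the same rule applies.
So dopedah → dopedahal.

dopedahal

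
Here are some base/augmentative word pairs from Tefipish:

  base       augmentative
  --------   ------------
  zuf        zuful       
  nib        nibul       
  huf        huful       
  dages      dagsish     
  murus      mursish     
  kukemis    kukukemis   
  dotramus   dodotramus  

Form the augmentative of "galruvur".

"galruvur" has 3 vowels. The stems with 3 vowels (kukemis → kukukemis, dotramus → dodotramus) repeat the first consonant+vowel as a prefix.
The other patterns: stems with 1 vowel add -ul; stems with 2 vowels delete the last vowel and add -ish.
So galruvur → gagalruvur.

gagalruvur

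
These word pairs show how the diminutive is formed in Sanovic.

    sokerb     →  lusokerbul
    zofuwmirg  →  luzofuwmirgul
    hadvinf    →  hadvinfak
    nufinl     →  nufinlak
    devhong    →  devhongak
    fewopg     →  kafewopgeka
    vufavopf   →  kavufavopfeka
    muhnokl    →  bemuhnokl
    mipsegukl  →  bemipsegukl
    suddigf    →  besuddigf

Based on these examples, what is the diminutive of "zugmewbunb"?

zofuwmirg and devhong both end in -g yet inflect differently (luzofuwmirgul, devhongak), so the final letter is not what conditions the rule; the second-to-last letter is.
"zugmewbunb" has second-to-last letter 'n'. The stems whose second-to-last letter is 'n' (hadvinf → hadvinfak, nufinl → nufinlak, devhong → devhongak) add -ak.
So zugmewbunb → zugmewbunbak.

zugmewbunbak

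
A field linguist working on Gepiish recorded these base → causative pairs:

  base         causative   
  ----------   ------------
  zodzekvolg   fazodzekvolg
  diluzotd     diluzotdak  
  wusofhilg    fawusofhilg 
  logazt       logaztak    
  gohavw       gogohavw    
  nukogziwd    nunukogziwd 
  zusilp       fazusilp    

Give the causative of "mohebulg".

famohebulg

nukogziwd and diluzotd both end in -d yet inflect differently (nunukogziwd, diluzotdak), so the final letter is not what conditions the rule; the second-to-last letter is.
"mohebulg" has second-to-last letter 'l'. The stems whose second-to-last letter is 'l' (wusofhilg → fawusofhilg, zodzekvolg → fazodzekvolg, zusilp → fazusilp) add the prefix fa-.
The other patterns: stems whose second-to-last letter is 'v' or 'w' repeat the first consonant+vowel as a prefix; stems whose second-to-last letter is 't' or 'z' add -ak.
So mohebulg → famohebulg.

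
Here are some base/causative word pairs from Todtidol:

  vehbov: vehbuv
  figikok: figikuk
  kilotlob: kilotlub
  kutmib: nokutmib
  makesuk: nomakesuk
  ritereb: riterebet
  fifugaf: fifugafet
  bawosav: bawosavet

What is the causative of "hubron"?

hubrun

kilotlob and kutmib both end in -b yet inflect differently (kilotlub, nokutmib), so the final letter is not what conditions the rule; the last vowel is.
"hubron" has last vowel 'o'. The stems whose last vowel is 'o' (vehbov → vehbuv, figikok → figikuk, kilotlob → kilotlub) change the last vowel to 'u'.
The other patterns: stems whose last vowel is 'i' or 'u' add the prefix no-; stems whose last vowel is 'a' or 'e' add -et.
So hubron → hubrun.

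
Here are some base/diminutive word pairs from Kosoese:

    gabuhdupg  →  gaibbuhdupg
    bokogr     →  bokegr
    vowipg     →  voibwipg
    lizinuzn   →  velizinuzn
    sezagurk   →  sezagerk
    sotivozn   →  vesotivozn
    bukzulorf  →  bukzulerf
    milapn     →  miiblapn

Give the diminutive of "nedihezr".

venedihezr

sotivozn and milapn both end in -n yet inflect differently (vesotivozn, miiblapn), so the final letter is not what conditions the rule; the second-to-last letter is.
"nedihezr" has second-to-last letter 'z'. The stems whose second-to-last letter is 'z' (sotivozn → vesotivozn, lizinuzn → velizinuzn) add the prefix ve-.
So nedihezr → venedihezr.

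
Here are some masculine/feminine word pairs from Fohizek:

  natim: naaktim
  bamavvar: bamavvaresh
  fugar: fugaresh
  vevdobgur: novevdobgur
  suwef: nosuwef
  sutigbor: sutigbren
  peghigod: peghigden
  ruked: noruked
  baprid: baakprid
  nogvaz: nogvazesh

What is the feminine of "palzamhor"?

fugar and sutigbor both end in -r yet inflect differently (fugaresh, sutigbren), so the final letter is not what conditions the rule; the last vowel is.
"palzamhor" has last vowel 'o'. The stems whose last vowel is 'o' (sutigbor → sutigbren, peghigod → peghigden) delete the last vowel and add -en.
So palzamhor → palzamhren.

palzamhren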